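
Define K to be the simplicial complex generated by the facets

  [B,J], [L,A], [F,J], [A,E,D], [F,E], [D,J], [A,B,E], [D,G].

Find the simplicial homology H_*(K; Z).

H_0 ≅ Z,  H_1 ≅ Z^2,  H_2 = 0.

Fix the vertex order A < B < D < E < F < G < J < L and write every simplex with vertices in increasing order. Then dim K = 2 and the simplices of K are:

  0-simplices (8): A, B, D, E, F, G, J, L
  1-simplices (11): AB, AD, AE, AL, BE, BJ, DE, DG, DJ, EF, FJ
  2-simplices (2): ABE, ADE

giving chain groups C_0 ≅ Z^8, C_1 ≅ Z^11, C_2 ≅ Z^2.

∂_1: C_1 → C_0 maps an edge to its endpoints' difference, ∂[p,q] = q − p. For instance
  ∂DE = E − D.
As a 8×11 matrix over Z this has rank 7, with invariant factors (1,1,1,1,1,1,1).

Boundary ∂_2: C_2 → C_1 sends each 2-simplex [p,q,r] to [q,r] − [p,r] + [p,q]. For instance
  ∂ABE = BE − AE + AB,
  ∂ADE = DE − AE + AD.
This gives a 11×2 integer matrix of rank 2; reducing to Smith normal form yields diagonal entries (1,1).

From H_k ≅ ker(∂_k) / im(∂_{k+1}) we obtain:

  H_0: rank C_0 − rank ∂_1 = 8 − 7 = 1, and the invariant factors of ∂_1 are all 1, so H_0 = Z.
  H_1: rank ker ∂_1 − rank ∂_2 = (11 − 7) − 2 = 2, and the invariant factors of ∂_2 are all 1, so H_1 = Z^2.
  H_2: rank ker ∂_2 − rank ∂_3 = (2 − 2) − 0 = 0, and there is no ∂_3, so H_2 = 0.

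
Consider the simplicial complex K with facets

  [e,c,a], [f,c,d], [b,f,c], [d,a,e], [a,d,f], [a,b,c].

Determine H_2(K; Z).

H_2 = 0.

Order the vertices as a < b < c < d < e < f. Listing each simplex with vertices in this order, K has dimension 2 with simplices:

  0-simplices (6): a, b, c, d, e, f
  1-simplices (12): ab, ac, ad, ae, af, bc, bf, cd, ce, cf, de, df
  2-simplices (6): abc, ace, ade, adf, bcf, cdf

so the chain groups are C_0 ≅ Z^6, C_1 ≅ Z^12, C_2 ≅ Z^6.

Boundary ∂_1: C_1 → C_0 maps an edge to its endpoints' difference, ∂[p,q] = q − p. For instance
  ∂ce = e − c.
This gives a 6×12 integer matrix of rank 5; reducing to Smith normal form yields diagonal entries (1,1,1,1,1).

∂_2: C_2 → C_1 maps a triangle to the signed sum of its edges. For instance
  ∂cdf = df − cf + cd,
  ∂adf = df − af + ad.
As a 12×6 matrix over Z this has rank 6, with invariant factors (1,1,1,1,1,1).

From H_k ≅ ker(∂_k) / im(∂_{k+1}) we obtain:

  H_2: rank ker ∂_2 − rank ∂_3 = (6 − 6) − 0 = 0, and there is no ∂_3, so H_2 ≅ 0.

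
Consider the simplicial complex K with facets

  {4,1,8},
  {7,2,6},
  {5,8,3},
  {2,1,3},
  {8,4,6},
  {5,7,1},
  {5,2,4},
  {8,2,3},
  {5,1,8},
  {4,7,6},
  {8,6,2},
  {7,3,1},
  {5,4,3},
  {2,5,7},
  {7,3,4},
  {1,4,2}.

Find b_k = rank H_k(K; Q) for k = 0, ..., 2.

Fix the vertex order 1 < 2 < 3 < 4 < 5 < 6 < 7 < 8 and write every simplex with vertices in increasing order. Then dim K = 2 and the simplices of K are:

  0-simplices (8): [1], [2], [3], [4], [5], [6], [7], [8]
  1-simplices (24): (24 of them)
  2-simplices (16): [1,2,3], [1,2,4], [1,3,7], [1,4,8], [1,5,7], [1,5,8], [2,3,8], [2,4,5], [2,5,7], [2,6,7], [2,6,8], [3,4,5], [3,4,7], [3,5,8], [4,6,7], [4,6,8]

so the chain groups are C_0 ≅ Z^8, C_1 ≅ Z^24, C_2 ≅ Z^16.

∂_1: C_1 → C_0 is given by ∂[p,q] = [q] − [p]. For instance
  ∂[1,7] = [7] − [1].
The 8×24 boundary matrix has rank 7 and Smith normal form diag(1,1,1,1,1,1,1).

The boundary map ∂_2: C_2 → C_1 maps a triangle to the signed sum of its edges. For instance
  ∂[1,5,8] = [5,8] − [1,8] + [1,5],
  ∂[1,3,7] = [3,7] − [1,7] + [1,3].
As a 24×16 matrix over Z this has rank 15, with invariant factors (1,1,1,1,1,1,1,1,1,1,1,1,1,1,1).

From H_k ≅ ker(∂_k) / im(∂_{k+1}) we obtain:

  H_0: rank C_0 − rank ∂_1 = 8 − 7 = 1, and the invariant factors of ∂_1 are all 1, so H_0 = Z.
  H_1: rank ker ∂_1 − rank ∂_2 = (24 − 7) − 15 = 2, and the invariant factors of ∂_2 are all 1, so H_1 = Z^2.
  H_2: rank ker ∂_2 − rank ∂_3 = (16 − 15) − 0 = 1, and there is no ∂_3, so H_2 = Z.

Hence the Betti numbers are b_0 = 1, b_1 = 2, b_2 = 1.

b_0 = 1, b_1 = 2, b_2 = 1.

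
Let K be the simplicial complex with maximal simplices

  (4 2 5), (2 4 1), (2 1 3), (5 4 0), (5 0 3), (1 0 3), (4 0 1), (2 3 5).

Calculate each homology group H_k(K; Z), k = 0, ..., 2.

H_0 ≅ Z,  H_1 = 0,  H_2 ≅ Z.

Order the vertices as 0 < 1 < 2 < 3 < 4 < 5. Listing each simplex with vertices in this order, K has dimension 2 with simplices:

  0-simplices (6): [0], [1], [2], [3], [4], [5]
  1-simplices (12): [0,1], [0,3], [0,4], [0,5], [1,2], [1,3], [1,4], [2,3], [2,4], [2,5], [3,5], [4,5]
  2-simplices (8): [0,1,3], [0,1,4], [0,3,5], [0,4,5], [1,2,3], [1,2,4], [2,3,5], [2,4,5]

giving chain groups C_0 ≅ Z^6, C_1 ≅ Z^12, C_2 ≅ Z^8.

The boundary map ∂_1: C_1 → C_0 is given by ∂[p,q] = [q] − [p].
The 6×12 boundary matrix has rank 5 and Smith normal form diag(1,1,1,1,1).

∂_2: C_2 → C_1 sends each 2-simplex [p,q,r] to [q,r] − [p,r] + [p,q]. For instance
  ∂[0,3,5] = [3,5] − [0,5] + [0,3],
  ∂[0,1,3] = [1,3] − [0,3] + [0,1].
The 12×8 boundary matrix has rank 7 and Smith normal form diag(1,1,1,1,1,1,1).

From H_k ≅ ker(∂_k) / im(∂_{k+1}) we obtain:

  H_0: rank C_0 − rank ∂_1 = 6 − 5 = 1, and the invariant factors of ∂_1 are all 1, so H_0 = Z.
  H_1: rank ker ∂_1 − rank ∂_2 = (12 − 5) − 7 = 0, and the invariant factors of ∂_2 are all 1, so H_1 = 0.
  H_2: rank ker ∂_2 − rank ∂_3 = (8 − 7) − 0 = 1, and there is no ∂_3, so H_2 = Z.

As a check, the Euler characteristic is 6 − 12 + 8 = 2, which agrees with 1 − 0 + 1 = 2.
(K is a triangulation of the 2-sphere S^2.)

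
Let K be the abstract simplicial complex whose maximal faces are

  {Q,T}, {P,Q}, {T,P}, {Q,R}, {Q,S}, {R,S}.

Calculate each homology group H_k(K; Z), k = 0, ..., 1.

Fix the vertex order P < Q < R < S < T and write every simplex with vertices in increasing order. Then dim K = 1 and the simplices of K are:

  0-simplices (5): P, Q, R, S, T
  1-simplices (6): PQ, PT, QR, QS, QT, RS

Hence C_0 ≅ Z^5, C_1 ≅ Z^6.

The boundary map ∂_1: C_1 → C_0 sends each edge [p,q] (with p < q) to q − p. For instance
  ∂RS = S − R.
The resulting 5×6 matrix has rank 4, and its Smith normal form has invariant factors (1,1,1,1).

Reading off H_k = ker ∂_k / im ∂_{k+1}:

  H_0: rank C_0 − rank ∂_1 = 5 − 4 = 1, and the invariant factors of ∂_1 are all 1, so H_0 ≅ Z.
  H_1: rank ker ∂_1 − rank ∂_2 = (6 − 4) − 0 = 2, and there is no ∂_2, so H_1 ≅ Z^2.

H_0 = Z,  H_1 = Z^2.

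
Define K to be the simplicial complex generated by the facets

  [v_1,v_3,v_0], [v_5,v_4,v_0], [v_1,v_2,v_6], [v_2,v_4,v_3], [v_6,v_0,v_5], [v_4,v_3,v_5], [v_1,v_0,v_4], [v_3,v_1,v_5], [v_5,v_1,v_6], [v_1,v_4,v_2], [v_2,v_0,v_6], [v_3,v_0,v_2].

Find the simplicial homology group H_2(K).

H_2 ≅ 0.

Order the vertices as v_0 < v_1 < v_2 < v_3 < v_4 < v_5 < v_6. Listing each simplex with vertices in this order, K has dimension 2 with simplices:

  0-simplices (7): [v_0], [v_1], [v_2], [v_3], [v_4], [v_5], [v_6]
  1-simplices (18): (18 of them)
  2-simplices (12): (12 of them)

Hence C_0 ≅ Z^7, C_1 ≅ Z^18, C_2 ≅ Z^12.

Boundary ∂_1: C_1 → C_0 sends each edge [p,q] (with p < q) to q − p. For instance
  ∂[v_2,v_3] = [v_3] − [v_2].
The resulting 7×18 matrix has rank 6, and its Smith normal form has invariant factors (1,1,1,1,1,1).

Boundary ∂_2: C_2 → C_1 acts by ∂[p,q,r] = [q,r] − [p,r] + [p,q]. For instance
  ∂[v_1,v_2,v_4] = [v_2,v_4] − [v_1,v_4] + [v_1,v_2],
  ∂[v_3,v_4,v_5] = [v_4,v_5] − [v_3,v_5] + [v_3,v_4].
The resulting 18×12 matrix has rank 12, and its Smith normal form has invariant factors (1,1,1,1,1,1,1,1,1,1,1,2).

Now H_k = ker ∂_k / im ∂_{k+1}, so:

  H_2: rank ker ∂_2 − rank ∂_3 = (12 − 12) − 0 = 0, and there is no ∂_3, so H_2 ≅ 0.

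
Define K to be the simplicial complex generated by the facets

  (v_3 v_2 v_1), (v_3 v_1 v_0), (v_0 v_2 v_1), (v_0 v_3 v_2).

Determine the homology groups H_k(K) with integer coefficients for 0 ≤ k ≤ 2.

Order the vertices as v_0 < v_1 < v_2 < v_3. Listing each simplex with vertices in this order, K has dimension 2 with simplices:

  0-simplices (4): [v_0], [v_1], [v_2], [v_3]
  1-simplices (6): [v_0,v_1], [v_0,v_2], [v_0,v_3], [v_1,v_2], [v_1,v_3], [v_2,v_3]
  2-simplices (4): [v_0,v_1,v_2], [v_0,v_1,v_3], [v_0,v_2,v_3], [v_1,v_2,v_3]

so the chain groups are C_0 ≅ Z^4, C_1 ≅ Z^6, C_2 ≅ Z^4.

Boundary ∂_1: C_1 → C_0 is given by ∂[p,q] = [q] − [p]. For instance
  ∂[v_1,v_3] = [v_3] − [v_1].
The 4×6 boundary matrix has rank 3 and Smith normal form diag(1,1,1).

The boundary map ∂_2: C_2 → C_1 sends each 2-simplex [p,q,r] to [q,r] − [p,r] + [p,q]. For instance
  ∂[v_0,v_2,v_3] = [v_2,v_3] − [v_0,v_3] + [v_0,v_2],
  ∂[v_0,v_1,v_3] = [v_1,v_3] − [v_0,v_3] + [v_0,v_1].
As a 6×4 matrix over Z this has rank 3, with invariant factors (1,1,1).

From H_k ≅ ker(∂_k) / im(∂_{k+1}) we obtain:

  H_0: rank C_0 − rank ∂_1 = 4 − 3 = 1, and the invariant factors of ∂_1 are all 1, so H_0 = Z.
  H_1: rank ker ∂_1 − rank ∂_2 = (6 − 3) − 3 = 0, and the invariant factors of ∂_2 are all 1, so H_1 = 0.
  H_2: rank ker ∂_2 − rank ∂_3 = (4 − 3) − 0 = 1, and there is no ∂_3, so H_2 = Z.

(K is a triangulation of the 2-sphere S^2.)

H_0 ≅ Z,  H_1 = 0,  H_2 ≅ Z.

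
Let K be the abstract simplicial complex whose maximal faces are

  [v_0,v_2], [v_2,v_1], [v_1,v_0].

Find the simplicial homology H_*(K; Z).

H_0 ≅ Z,  H_1 ≅ Z.

We work with the vertex ordering v_0 < v_1 < v_2. The simplices of K, each written with vertices in increasing order, are:

  0-simplices (3): [v_0], [v_1], [v_2]
  1-simplices (3): [v_0,v_1], [v_0,v_2], [v_1,v_2]

giving chain groups C_0 ≅ Z^3, C_1 ≅ Z^3.

Boundary ∂_1: C_1 → C_0 is given by ∂[p,q] = [q] − [p].
As a 3×3 matrix over Z this has rank 2, with invariant factors (1,1).

Computing H_k = (kernel of ∂_k) / (image of ∂_{k+1}):

  H_0: rank C_0 − rank ∂_1 = 3 − 2 = 1, and the invariant factors of ∂_1 are all 1, so H_0 = Z.
  H_1: rank ker ∂_1 − rank ∂_2 = (3 − 2) − 0 = 1, and there is no ∂_2, so H_1 = Z.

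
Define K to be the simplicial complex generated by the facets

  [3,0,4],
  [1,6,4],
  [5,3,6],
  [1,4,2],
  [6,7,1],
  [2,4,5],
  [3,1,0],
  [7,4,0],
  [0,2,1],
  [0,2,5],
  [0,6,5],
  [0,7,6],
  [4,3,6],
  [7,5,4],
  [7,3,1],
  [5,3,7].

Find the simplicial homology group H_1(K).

Fix the vertex order 0 < 1 < 2 < 3 < 4 < 5 < 6 < 7 and write every simplex with vertices in increasing order. Then dim K = 2 and the simplices of K are:

  0-simplices (8): [0], [1], [2], [3], [4], [5], [6], [7]
  1-simplices (24): (24 of them)
  2-simplices (16): [0,1,2], [0,1,3], [0,2,5], [0,3,4], [0,4,7], [0,5,6], [0,6,7], [1,2,4], [1,3,7], [1,4,6], [1,6,7], [2,4,5], [3,4,6], [3,5,6], [3,5,7], [4,5,7]

giving chain groups C_0 ≅ Z^8, C_1 ≅ Z^24, C_2 ≅ Z^16.

The boundary map ∂_1: C_1 → C_0 is given by ∂[p,q] = [q] − [p].
The 8×24 boundary matrix has rank 7 and Smith normal form diag(1,1,1,1,1,1,1).

∂_2: C_2 → C_1 acts by ∂[p,q,r] = [q,r] − [p,r] + [p,q]. For instance
  ∂[0,1,2] = [1,2] − [0,2] + [0,1],
  ∂[0,3,4] = [3,4] − [0,4] + [0,3].
This gives a 24×16 integer matrix of rank 15; reducing to Smith normal form yields diagonal entries (1,1,1,1,1,1,1,1,1,1,1,1,1,1,1).

From H_k ≅ ker(∂_k) / im(∂_{k+1}) we obtain:

  H_1: rank ker ∂_1 − rank ∂_2 = (24 − 7) − 15 = 2, and the invariant factors of ∂_2 are all 1, so H_1 ≅ Z^2.

(K is a triangulation of the torus T^2.)

H_1 ≅ Z^2.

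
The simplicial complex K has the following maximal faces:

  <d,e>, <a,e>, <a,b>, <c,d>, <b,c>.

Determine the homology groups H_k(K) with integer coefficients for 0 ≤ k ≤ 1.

K has 5 vertices, 5 edges.
rank ∂_0 = 0, rank ∂_1 = 4 ⇒ b_0 = 5 − 0 − 4 = 1; all invariant factors of ∂_1 are 1 so no torsion. So H_0 ≅ Z.
rank ∂_1 = 4, rank ∂_2 = 0 ⇒ b_1 = 5 − 4 − 0 = 1. So H_1 ≅ Z.

H_0 ≅ Z,  H_1 ≅ Z.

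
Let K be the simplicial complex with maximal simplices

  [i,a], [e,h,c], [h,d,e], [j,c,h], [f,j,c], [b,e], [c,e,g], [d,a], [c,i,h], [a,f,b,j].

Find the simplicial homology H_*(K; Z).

Fix the vertex order a < b < c < d < e < f < g < h < i < j and write every simplex with vertices in increasing order. Then dim K = 3 and the simplices of K are:

  0-simplices (10): a, b, c, d, e, f, g, h, i, j
  1-simplices (21): ab, ad, af, ai, aj, be, bf, bj, ce, cf, cg, ch, ci, cj, de, dh, eg, eh, fj, hi, hj
  2-simplices (10): abf, abj, afj, bfj, ceg, ceh, cfj, chi, chj, deh
  3-simplices (1): abfj

Hence C_0 ≅ Z^10, C_1 ≅ Z^21, C_2 ≅ Z^10, C_3 ≅ Z^1.

The boundary map ∂_1: C_1 → C_0 is given by ∂[p,q] = [q] − [p].
The 10×21 boundary matrix has rank 9 and Smith normal form diag(1,1,1,1,1,1,1,1,1).

∂_2: C_2 → C_1 maps a triangle to the signed sum of its edges. For instance
  ∂ceh = eh − ch + ce,
  ∂afj = fj − aj + af.
As a 21×10 matrix over Z this has rank 9, with invariant factors (1,1,1,1,1,1,1,1,1).

Boundary ∂_3: C_3 → C_2 sends each 3-simplex σ to the alternating sum Σ_i (−1)^i (σ with its i-th vertex removed). For instance
  ∂abfj = bfj − afj + abj − abf.
The resulting 10×1 matrix has rank 1, and its Smith normal form has invariant factors (1).

Computing H_k = (kernel of ∂_k) / (image of ∂_{k+1}):

  H_0: rank C_0 − rank ∂_1 = 10 − 9 = 1, and the invariant factors of ∂_1 are all 1, so H_0 ≅ Z.
  H_1: rank ker ∂_1 − rank ∂_2 = (21 − 9) − 9 = 3, and the invariant factors of ∂_2 are all 1, so H_1 ≅ Z^3.
  H_2: rank ker ∂_2 − rank ∂_3 = (10 − 9) − 1 = 0, and the invariant factors of ∂_3 are all 1, so H_2 ≅ 0.
  H_3: rank ker ∂_3 − rank ∂_4 = (1 − 1) − 0 = 0, and there is no ∂_4, so H_3 ≅ 0.

As a check, the Euler characteristic is 10 − 21 + 10 − 1 = -2, which agrees with 1 − 3 + 0 − 0 = -2.

H_0 ≅ Z,  H_1 ≅ Z^3,  H_2 = 0,  H_3 = 0.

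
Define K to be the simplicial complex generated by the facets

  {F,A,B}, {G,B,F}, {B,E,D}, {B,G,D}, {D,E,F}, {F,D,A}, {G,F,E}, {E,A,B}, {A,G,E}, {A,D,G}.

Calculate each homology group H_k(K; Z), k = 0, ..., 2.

H_0 ≅ Z,  H_1 ≅ Z/2,  H_2 = 0.

We work with the vertex ordering A < B < D < E < F < G. The simplices of K, each written with vertices in increasing order, are:

  0-simplices (6): A, B, D, E, F, G
  1-simplices (15): AB, AD, AE, AF, AG, BD, BE, BF, BG, DE, DF, DG, EF, EG, FG
  2-simplices (10): ABE, ABF, ADF, ADG, AEG, BDE, BDG, BFG, DEF, EFG

Hence C_0 ≅ Z^6, C_1 ≅ Z^15, C_2 ≅ Z^10.

Boundary ∂_1: C_1 → C_0 maps an edge to its endpoints' difference, ∂[p,q] = q − p. For instance
  ∂AB = B − A.
This gives a 6×15 integer matrix of rank 5; reducing to Smith normal form yields diagonal entries (1,1,1,1,1).

∂_2: C_2 → C_1 sends each 2-simplex [p,q,r] to [q,r] − [p,r] + [p,q]. For instance
  ∂AEG = EG − AG + AE,
  ∂BDG = DG − BG + BD.
The resulting 15×10 matrix has rank 10, and its Smith normal form has invariant factors (1,1,1,1,1,1,1,1,1,2).

From H_k ≅ ker(∂_k) / im(∂_{k+1}) we obtain:

  H_0: rank C_0 − rank ∂_1 = 6 − 5 = 1, and the invariant factors of ∂_1 are all 1, so H_0 = Z.
  H_1: rank ker ∂_1 − rank ∂_2 = (15 − 5) − 10 = 0, and ∂_2 has invariant factor 2 > 1, so H_1 = Z/2.
  H_2: rank ker ∂_2 − rank ∂_3 = (10 − 10) − 0 = 0, and there is no ∂_3, so H_2 = 0.

As a check, the Euler characteristic is 6 − 15 + 10 = 1, which agrees with 1 − 0 + 0 = 1.
(K is a triangulation of the real projective plane RP^2.)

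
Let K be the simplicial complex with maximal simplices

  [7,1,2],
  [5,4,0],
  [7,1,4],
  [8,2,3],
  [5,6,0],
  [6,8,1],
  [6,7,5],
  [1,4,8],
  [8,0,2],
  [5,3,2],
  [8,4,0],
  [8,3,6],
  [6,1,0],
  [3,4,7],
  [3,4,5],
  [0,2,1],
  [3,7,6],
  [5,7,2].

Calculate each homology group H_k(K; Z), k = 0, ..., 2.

H_0 ≅ Z,  H_1 ≅ Z ⊕ Z/2,  H_2 = 0.

K has 9 vertices, 27 edges, 18 triangles.
rank ∂_0 = 0, rank ∂_1 = 8 ⇒ b_0 = 9 − 0 − 8 = 1; all invariant factors of ∂_1 are 1 so no torsion. So H_0 = Z.
rank ∂_1 = 8, rank ∂_2 = 18 ⇒ b_1 = 27 − 8 − 18 = 1; ∂_2 has invariant factor(s) [2] giving torsion. So H_1 = Z ⊕ Z/2.
rank ∂_2 = 18, rank ∂_3 = 0 ⇒ b_2 = 18 − 18 − 0 = 0. So H_2 = 0.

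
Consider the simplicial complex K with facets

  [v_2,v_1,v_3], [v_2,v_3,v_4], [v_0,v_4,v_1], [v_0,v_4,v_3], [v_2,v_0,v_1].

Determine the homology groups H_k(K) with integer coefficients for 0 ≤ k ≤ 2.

Take the total order v_0 < v_1 < v_2 < v_3 < v_4 on the vertex set. Then K (dimension 2) consists of the simplices:

  0-simplices (5): [v_0], [v_1], [v_2], [v_3], [v_4]
  1-simplices (10): [v_0,v_1], [v_0,v_2], [v_0,v_3], [v_0,v_4], [v_1,v_2], [v_1,v_3], [v_1,v_4], [v_2,v_3], [v_2,v_4], [v_3,v_4]
  2-simplices (5): [v_0,v_1,v_2], [v_0,v_1,v_4], [v_0,v_3,v_4], [v_1,v_2,v_3], [v_2,v_3,v_4]

giving chain groups C_0 ≅ Z^5, C_1 ≅ Z^10, C_2 ≅ Z^5.

∂_1: C_1 → C_0 is given by ∂[p,q] = [q] − [p]. For instance
  ∂[v_1,v_2] = [v_2] − [v_1].
This gives a 5×10 integer matrix of rank 4; reducing to Smith normal form yields diagonal entries (1,1,1,1).

The boundary map ∂_2: C_2 → C_1 sends each 2-simplex [p,q,r] to [q,r] − [p,r] + [p,q]. For instance
  ∂[v_1,v_2,v_3] = [v_2,v_3] − [v_1,v_3] + [v_1,v_2],
  ∂[v_0,v_1,v_2] = [v_1,v_2] − [v_0,v_2] + [v_0,v_1].
This gives a 10×5 integer matrix of rank 5; reducing to Smith normal form yields diagonal entries (1,1,1,1,1).

Reading off H_k = ker ∂_k / im ∂_{k+1}:

  H_0: rank C_0 − rank ∂_1 = 5 − 4 = 1, and the invariant factors of ∂_1 are all 1, so H_0 ≅ Z.
  H_1: rank ker ∂_1 − rank ∂_2 = (10 − 4) − 5 = 1, and the invariant factors of ∂_2 are all 1, so H_1 ≅ Z.
  H_2: rank ker ∂_2 − rank ∂_3 = (5 − 5) − 0 = 0, and there is no ∂_3, so H_2 ≅ 0.

As a check, the Euler characteristic is 5 − 10 + 5 = 0, which agrees with 1 − 1 + 0 = 0.

H_0 ≅ Z,  H_1 ≅ Z,  H_2 = 0.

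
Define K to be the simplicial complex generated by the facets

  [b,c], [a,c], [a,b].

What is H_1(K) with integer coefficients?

H_1 ≅ Z.

Order the vertices as a < b < c. Listing each simplex with vertices in this order, K has dimension 1 with simplices:

  0-simplices (3): a, b, c
  1-simplices (3): ab, ac, bc

so the chain groups are C_0 ≅ Z^3, C_1 ≅ Z^3.

Boundary ∂_1: C_1 → C_0 maps an edge to its endpoints' difference, ∂[p,q] = q − p. For instance
  ∂ab = b − a.
The resulting 3×3 matrix has rank 2, and its Smith normal form has invariant factors (1,1).

Reading off H_k = ker ∂_k / im ∂_{k+1}:

  H_1: rank ker ∂_1 − rank ∂_2 = (3 − 2) − 0 = 1, and there is no ∂_2, so H_1 ≅ Z.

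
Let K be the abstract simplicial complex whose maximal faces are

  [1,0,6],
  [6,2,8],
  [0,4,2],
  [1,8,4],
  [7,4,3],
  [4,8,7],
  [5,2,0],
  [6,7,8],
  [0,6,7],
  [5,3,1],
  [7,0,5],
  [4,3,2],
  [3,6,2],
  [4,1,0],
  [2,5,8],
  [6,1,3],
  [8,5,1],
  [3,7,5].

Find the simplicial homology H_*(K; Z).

Fix the vertex order 0 < 1 < 2 < 3 < 4 < 5 < 6 < 7 < 8 and write every simplex with vertices in increasing order. Then dim K = 2 and the simplices of K are:

  0-simplices (9): [0], [1], [2], [3], [4], [5], [6], [7], [8]
  1-simplices (27): (27 of them)
  2-simplices (18): [0,1,4], [0,1,6], [0,2,4], [0,2,5], [0,5,7], [0,6,7], [1,3,5], [1,3,6], [1,4,8], [1,5,8], [2,3,4], [2,3,6], [2,5,8], [2,6,8], [3,4,7], [3,5,7], [4,7,8], [6,7,8]

giving chain groups C_0 ≅ Z^9, C_1 ≅ Z^27, C_2 ≅ Z^18.

The boundary map ∂_1: C_1 → C_0 sends each edge [p,q] (with p < q) to q − p.
As a 9×27 matrix over Z this has rank 8, with invariant factors (1,1,1,1,1,1,1,1).

The boundary map ∂_2: C_2 → C_1 sends each 2-simplex [p,q,r] to [q,r] − [p,r] + [p,q]. For instance
  ∂[0,2,5] = [2,5] − [0,5] + [0,2],
  ∂[3,4,7] = [4,7] − [3,7] + [3,4].
As a 27×18 matrix over Z this has rank 17, with invariant factors (1,1,1,1,1,1,1,1,1,1,1,1,1,1,1,1,1).

From H_k ≅ ker(∂_k) / im(∂_{k+1}) we obtain:

  H_0: rank C_0 − rank ∂_1 = 9 − 8 = 1, and the invariant factors of ∂_1 are all 1, so H_0 ≅ Z.
  H_1: rank ker ∂_1 − rank ∂_2 = (27 − 8) − 17 = 2, and the invariant factors of ∂_2 are all 1, so H_1 ≅ Z^2.
  H_2: rank ker ∂_2 − rank ∂_3 = (18 − 17) − 0 = 1, and there is no ∂_3, so H_2 ≅ Z.

As a check, the Euler characteristic is 9 − 27 + 18 = 0, which agrees with 1 − 2 + 1 = 0.
(K is a triangulation of the torus T^2.)

H_0 = Z,  H_1 = Z^2,  H_2 = Z.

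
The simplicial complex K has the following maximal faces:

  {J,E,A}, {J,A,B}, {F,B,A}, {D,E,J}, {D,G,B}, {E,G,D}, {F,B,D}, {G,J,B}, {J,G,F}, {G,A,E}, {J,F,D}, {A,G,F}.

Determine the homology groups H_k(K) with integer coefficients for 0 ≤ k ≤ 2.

H_0 ≅ Z,  H_1 ≅ Z/2,  H_2 = 0.

Take the total order A < B < D < E < F < G < J on the vertex set. Then K (dimension 2) consists of the simplices:

  0-simplices (7): A, B, D, E, F, G, J
  1-simplices (18): AB, AE, AF, AG, AJ, BD, BF, BG, BJ, DE, DF, DG, DJ, EG, EJ, FG, FJ, GJ
  2-simplices (12): ABF, ABJ, AEG, AEJ, AFG, BDF, BDG, BGJ, DEG, DEJ, DFJ, FGJ

so the chain groups are C_0 ≅ Z^7, C_1 ≅ Z^18, C_2 ≅ Z^12.

Boundary ∂_1: C_1 → C_0 is given by ∂[p,q] = [q] − [p].
As a 7×18 matrix over Z this has rank 6, with invariant factors (1,1,1,1,1,1).

∂_2: C_2 → C_1 sends each 2-simplex [p,q,r] to [q,r] − [p,r] + [p,q]. For instance
  ∂DEG = EG − DG + DE,
  ∂BDG = DG − BG + BD.
As a 18×12 matrix over Z this has rank 12, with invariant factors (1,1,1,1,1,1,1,1,1,1,1,2).

Computing H_k = (kernel of ∂_k) / (image of ∂_{k+1}):

  H_0: rank C_0 − rank ∂_1 = 7 − 6 = 1, and the invariant factors of ∂_1 are all 1, so H_0 ≅ Z.
  H_1: rank ker ∂_1 − rank ∂_2 = (18 − 6) − 12 = 0, and ∂_2 has invariant factor 2 > 1, so H_1 ≅ Z/2.
  H_2: rank ker ∂_2 − rank ∂_3 = (12 − 12) − 0 = 0, and there is no ∂_3, so H_2 ≅ 0.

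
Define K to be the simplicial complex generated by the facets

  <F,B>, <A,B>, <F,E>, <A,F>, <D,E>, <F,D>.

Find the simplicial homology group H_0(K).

Order the vertices as A < B < D < E < F. Listing each simplex with vertices in this order, K has dimension 1 with simplices:

  0-simplices (5): A, B, D, E, F
  1-simplices (6): AB, AF, BF, DE, DF, EF

Hence C_0 ≅ Z^5, C_1 ≅ Z^6.

Boundary ∂_1: C_1 → C_0 is given by ∂[p,q] = [q] − [p].
As a 5×6 matrix over Z this has rank 4, with invariant factors (1,1,1,1).

From H_k ≅ ker(∂_k) / im(∂_{k+1}) we obtain:

  H_0: rank C_0 − rank ∂_1 = 5 − 4 = 1, and the invariant factors of ∂_1 are all 1, so H_0 ≅ Z.

(K is a triangulation of a wedge of 2 circles.)

H_0 = Z.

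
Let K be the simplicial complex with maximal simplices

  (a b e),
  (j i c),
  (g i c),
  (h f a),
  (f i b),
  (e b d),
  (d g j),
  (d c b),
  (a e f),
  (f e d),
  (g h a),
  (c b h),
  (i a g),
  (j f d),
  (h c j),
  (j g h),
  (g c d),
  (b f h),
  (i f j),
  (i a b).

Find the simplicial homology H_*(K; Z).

Order the vertices as a < b < c < d < e < f < g < h < i < j. Listing each simplex with vertices in this order, K has dimension 2 with simplices:

  0-simplices (10): a, b, c, d, e, f, g, h, i, j
  1-simplices (30): ab, ae, af, ag, ah, ai, bc, bd, be, bf, bh, bi, cd, cg, ch, ci, cj, de, df, dg, dj, ef, fh, fi, fj, gh, gi, gj, hj, ij
  2-simplices (20): abe, abi, aef, afh, agh, agi, bcd, bch, bde, bfh, bfi, cdg, cgi, chj, cij, def, dfj, dgj, fij, ghj

giving chain groups C_0 ≅ Z^10, C_1 ≅ Z^30, C_2 ≅ Z^20.

The boundary map ∂_1: C_1 → C_0 maps an edge to its endpoints' difference, ∂[p,q] = q − p.
As a 10×30 matrix over Z this has rank 9, with invariant factors (1,1,1,1,1,1,1,1,1).

The boundary map ∂_2: C_2 → C_1 acts by ∂[p,q,r] = [q,r] − [p,r] + [p,q]. For instance
  ∂bfh = fh − bh + bf,
  ∂bcd = cd − bd + bc.
The resulting 30×20 matrix has rank 20, and its Smith normal form has invariant factors (1,1,1,1,1,1,1,1,1,1,1,1,1,1,1,1,1,1,1,2).

Now H_k = ker ∂_k / im ∂_{k+1}, so:

  H_0: rank C_0 − rank ∂_1 = 10 − 9 = 1, and the invariant factors of ∂_1 are all 1, so H_0 = Z.
  H_1: rank ker ∂_1 − rank ∂_2 = (30 − 9) − 20 = 1, and ∂_2 has invariant factor 2 > 1, so H_1 = Z ⊕ Z/2.
  H_2: rank ker ∂_2 − rank ∂_3 = (20 − 20) − 0 = 0, and there is no ∂_3, so H_2 = 0.

H_0 = Z,  H_1 = Z ⊕ Z/2,  H_2 = 0.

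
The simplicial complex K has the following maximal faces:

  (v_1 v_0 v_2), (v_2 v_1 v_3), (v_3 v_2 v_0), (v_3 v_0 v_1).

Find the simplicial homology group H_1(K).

Fix the vertex order v_0 < v_1 < v_2 < v_3 and write every simplex with vertices in increasing order. Then dim K = 2 and the simplices of K are:

  0-simplices (4): [v_0], [v_1], [v_2], [v_3]
  1-simplices (6): [v_0,v_1], [v_0,v_2], [v_0,v_3], [v_1,v_2], [v_1,v_3], [v_2,v_3]
  2-simplices (4): [v_0,v_1,v_2], [v_0,v_1,v_3], [v_0,v_2,v_3], [v_1,v_2,v_3]

Hence C_0 ≅ Z^4, C_1 ≅ Z^6, C_2 ≅ Z^4.

Boundary ∂_1: C_1 → C_0 is given by ∂[p,q] = [q] − [p]. For instance
  ∂[v_0,v_3] = [v_3] − [v_0].
The resulting 4×6 matrix has rank 3, and its Smith normal form has invariant factors (1,1,1).

∂_2: C_2 → C_1 maps a triangle to the signed sum of its edges. For instance
  ∂[v_0,v_1,v_3] = [v_1,v_3] − [v_0,v_3] + [v_0,v_1],
  ∂[v_1,v_2,v_3] = [v_2,v_3] − [v_1,v_3] + [v_1,v_2].
The resulting 6×4 matrix has rank 3, and its Smith normal form has invariant factors (1,1,1).

Reading off H_k = ker ∂_k / im ∂_{k+1}:

  H_1: rank ker ∂_1 − rank ∂_2 = (6 − 3) − 3 = 0, and the invariant factors of ∂_2 are all 1, so H_1 = 0.

H_1 = 0.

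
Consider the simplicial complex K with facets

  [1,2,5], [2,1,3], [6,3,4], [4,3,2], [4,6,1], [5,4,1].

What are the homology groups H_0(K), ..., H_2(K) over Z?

H_0 ≅ Z,  H_1 ≅ Z,  H_2 = 0.

Order the vertices as 1 < 2 < 3 < 4 < 5 < 6. Listing each simplex with vertices in this order, K has dimension 2 with simplices:

  0-simplices (6): [1], [2], [3], [4], [5], [6]
  1-simplices (12): [1,2], [1,3], [1,4], [1,5], [1,6], [2,3], [2,4], [2,5], [3,4], [3,6], [4,5], [4,6]
  2-simplices (6): [1,2,3], [1,2,5], [1,4,5], [1,4,6], [2,3,4], [3,4,6]

Hence C_0 ≅ Z^6, C_1 ≅ Z^12, C_2 ≅ Z^6.

The boundary map ∂_1: C_1 → C_0 maps an edge to its endpoints' difference, ∂[p,q] = q − p.
The resulting 6×12 matrix has rank 5, and its Smith normal form has invariant factors (1,1,1,1,1).

The boundary map ∂_2: C_2 → C_1 sends each 2-simplex [p,q,r] to [q,r] − [p,r] + [p,q]. For instance
  ∂[1,2,3] = [2,3] − [1,3] + [1,2],
  ∂[1,4,5] = [4,5] − [1,5] + [1,4].
As a 12×6 matrix over Z this has rank 6, with invariant factors (1,1,1,1,1,1).

Computing H_k = (kernel of ∂_k) / (image of ∂_{k+1}):

  H_0: rank C_0 − rank ∂_1 = 6 − 5 = 1, and the invariant factors of ∂_1 are all 1, so H_0 = Z.
  H_1: rank ker ∂_1 − rank ∂_2 = (12 − 5) − 6 = 1, and the invariant factors of ∂_2 are all 1, so H_1 = Z.
  H_2: rank ker ∂_2 − rank ∂_3 = (6 − 6) − 0 = 0, and there is no ∂_3, so H_2 = 0.

As a check, the Euler characteristic is 6 − 12 + 6 = 0, which agrees with 1 − 1 + 0 = 0.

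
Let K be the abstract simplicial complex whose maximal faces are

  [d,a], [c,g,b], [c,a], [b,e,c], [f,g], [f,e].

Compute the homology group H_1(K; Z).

H_1 ≅ Z.

Take the total order a < b < c < d < e < f < g on the vertex set. Then K (dimension 2) consists of the simplices:

  0-simplices (7): a, b, c, d, e, f, g
  1-simplices (9): ac, ad, bc, be, bg, ce, cg, ef, fg
  2-simplices (2): bce, bcg

giving chain groups C_0 ≅ Z^7, C_1 ≅ Z^9, C_2 ≅ Z^2.

∂_1: C_1 → C_0 maps an edge to its endpoints' difference, ∂[p,q] = q − p.
This gives a 7×9 integer matrix of rank 6; reducing to Smith normal form yields diagonal entries (1,1,1,1,1,1).

The boundary map ∂_2: C_2 → C_1 sends each 2-simplex [p,q,r] to [q,r] − [p,r] + [p,q]. For instance
  ∂bcg = cg − bg + bc,
  ∂bce = ce − be + bc.
As a 9×2 matrix over Z this has rank 2, with invariant factors (1,1).

Now H_k = ker ∂_k / im ∂_{k+1}, so:

  H_1: rank ker ∂_1 − rank ∂_2 = (9 − 6) − 2 = 1, and the invariant factors of ∂_2 are all 1, so H_1 ≅ Z.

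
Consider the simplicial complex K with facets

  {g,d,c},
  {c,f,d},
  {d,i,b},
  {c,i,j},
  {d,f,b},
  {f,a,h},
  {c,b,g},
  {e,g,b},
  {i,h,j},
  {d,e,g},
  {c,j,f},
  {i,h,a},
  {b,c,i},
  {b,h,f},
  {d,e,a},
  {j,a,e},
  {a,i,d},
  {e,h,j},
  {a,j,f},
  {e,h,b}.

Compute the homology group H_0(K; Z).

H_0 ≅ Z.

Take the total order a < b < c < d < e < f < g < h < i < j on the vertex set. Then K (dimension 2) consists of the simplices:

  0-simplices (10): a, b, c, d, e, f, g, h, i, j
  1-simplices (30): ad, ae, af, ah, ai, aj, bc, bd, be, bf, bg, bh, bi, cd, cf, cg, ci, cj, de, df, dg, di, eg, eh, ej, fh, fj, hi, hj, ij
  2-simplices (20): ade, adi, aej, afh, afj, ahi, bcg, bci, bdf, bdi, beg, beh, bfh, cdf, cdg, cfj, cij, deg, ehj, hij

giving chain groups C_0 ≅ Z^10, C_1 ≅ Z^30, C_2 ≅ Z^20.

The boundary map ∂_1: C_1 → C_0 maps an edge to its endpoints' difference, ∂[p,q] = q − p. For instance
  ∂aj = j − a.
This gives a 10×30 integer matrix of rank 9; reducing to Smith normal form yields diagonal entries (1,1,1,1,1,1,1,1,1).

The boundary map ∂_2: C_2 → C_1 sends each 2-simplex [p,q,r] to [q,r] − [p,r] + [p,q]. For instance
  ∂afj = fj − aj + af,
  ∂bci = ci − bi + bc.
This gives a 30×20 integer matrix of rank 20; reducing to Smith normal form yields diagonal entries (1,1,1,1,1,1,1,1,1,1,1,1,1,1,1,1,1,1,1,2).

Computing H_k = (kernel of ∂_k) / (image of ∂_{k+1}):

  H_0: rank C_0 − rank ∂_1 = 10 − 9 = 1, and the invariant factors of ∂_1 are all 1, so H_0 = Z.

(K is a triangulation of the Klein bottle.)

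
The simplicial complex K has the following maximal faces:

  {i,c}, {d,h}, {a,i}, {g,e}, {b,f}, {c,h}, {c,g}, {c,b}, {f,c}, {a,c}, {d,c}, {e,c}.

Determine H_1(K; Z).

Fix the vertex order a < b < c < d < e < f < g < h < i and write every simplex with vertices in increasing order. Then dim K = 1 and the simplices of K are:

  0-simplices (9): a, b, c, d, e, f, g, h, i
  1-simplices (12): ac, ai, bc, bf, cd, ce, cf, cg, ch, ci, dh, eg

giving chain groups C_0 ≅ Z^9, C_1 ≅ Z^12.

The boundary map ∂_1: C_1 → C_0 is given by ∂[p,q] = [q] − [p]. For instance
  ∂cg = g − c.
The 9×12 boundary matrix has rank 8 and Smith normal form diag(1,1,1,1,1,1,1,1).

From H_k ≅ ker(∂_k) / im(∂_{k+1}) we obtain:

  H_1: rank ker ∂_1 − rank ∂_2 = (12 − 8) − 0 = 4, and there is no ∂_2, so H_1 ≅ Z^4.

(K is a triangulation of a wedge of 4 circles.)

H_1 = Z^4.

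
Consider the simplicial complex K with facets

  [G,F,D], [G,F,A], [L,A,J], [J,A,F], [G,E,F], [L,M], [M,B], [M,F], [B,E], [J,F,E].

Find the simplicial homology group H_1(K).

K has 9 vertices, 16 edges, 6 triangles.
rank ∂_1 = 8, rank ∂_2 = 6 ⇒ b_1 = 16 − 8 − 6 = 2; all invariant factors of ∂_2 are 1 so no torsion. So H_1 ≅ Z^2.

H_1 = Z^2.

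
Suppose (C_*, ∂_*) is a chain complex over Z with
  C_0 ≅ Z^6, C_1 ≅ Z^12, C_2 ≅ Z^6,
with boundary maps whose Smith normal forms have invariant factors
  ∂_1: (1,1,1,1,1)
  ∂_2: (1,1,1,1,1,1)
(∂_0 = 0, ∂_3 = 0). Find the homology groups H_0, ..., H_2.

H_0 = Z,  H_1 = Z,  H_2 = 0.

H_0: b_0 = 6 − 0 − 5 = 1; torsion from ∂_1 factors > 1: none. So H_0 = Z.
H_1: b_1 = 12 − 5 − 6 = 1; torsion from ∂_2 factors > 1: none. So H_1 = Z.
H_2: b_2 = 6 − 6 − 0 = 0; torsion from ∂_3 factors > 1: none. So H_2 = 0.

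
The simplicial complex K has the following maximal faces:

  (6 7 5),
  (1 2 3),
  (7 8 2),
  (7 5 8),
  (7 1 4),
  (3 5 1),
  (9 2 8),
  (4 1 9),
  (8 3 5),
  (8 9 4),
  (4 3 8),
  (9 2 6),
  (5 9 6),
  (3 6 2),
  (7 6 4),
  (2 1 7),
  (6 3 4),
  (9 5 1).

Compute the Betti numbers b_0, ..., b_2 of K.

Take the total order 1 < 2 < 3 < 4 < 5 < 6 < 7 < 8 < 9 on the vertex set. Then K (dimension 2) consists of the simplices:

  0-simplices (9): [1], [2], [3], [4], [5], [6], [7], [8], [9]
  1-simplices (27): (27 of them)
  2-simplices (18): [1,2,3], [1,2,7], [1,3,5], [1,4,7], [1,4,9], [1,5,9], [2,3,6], [2,6,9], [2,7,8], [2,8,9], [3,4,6], [3,4,8], [3,5,8], [4,6,7], [4,8,9], [5,6,7], [5,6,9], [5,7,8]

so the chain groups are C_0 ≅ Z^9, C_1 ≅ Z^27, C_2 ≅ Z^18.

Boundary ∂_1: C_1 → C_0 sends each edge [p,q] (with p < q) to q − p.
The resulting 9×27 matrix has rank 8, and its Smith normal form has invariant factors (1,1,1,1,1,1,1,1).

∂_2: C_2 → C_1 maps a triangle to the signed sum of its edges. For instance
  ∂[1,3,5] = [3,5] − [1,5] + [1,3],
  ∂[5,7,8] = [7,8] − [5,8] + [5,7].
As a 27×18 matrix over Z this has rank 17, with invariant factors (1,1,1,1,1,1,1,1,1,1,1,1,1,1,1,1,1).

From H_k ≅ ker(∂_k) / im(∂_{k+1}) we obtain:

  H_0: rank C_0 − rank ∂_1 = 9 − 8 = 1, and the invariant factors of ∂_1 are all 1, so H_0 = Z.
  H_1: rank ker ∂_1 − rank ∂_2 = (27 − 8) − 17 = 2, and the invariant factors of ∂_2 are all 1, so H_1 = Z^2.
  H_2: rank ker ∂_2 − rank ∂_3 = (18 − 17) − 0 = 1, and there is no ∂_3, so H_2 = Z.

As a check, the Euler characteristic is 9 − 27 + 18 = 0, which agrees with 1 − 2 + 1 = 0.

Hence the Betti numbers are b_0 = 1, b_1 = 2, b_2 = 1.

b_0 = 1, b_1 = 2, b_2 = 1.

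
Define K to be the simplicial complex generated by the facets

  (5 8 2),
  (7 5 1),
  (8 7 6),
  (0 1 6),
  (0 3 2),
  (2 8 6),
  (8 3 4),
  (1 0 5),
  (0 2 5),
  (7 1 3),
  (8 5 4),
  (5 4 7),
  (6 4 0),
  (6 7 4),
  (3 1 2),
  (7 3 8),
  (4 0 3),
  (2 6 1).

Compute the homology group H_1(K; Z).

Fix the vertex order 0 < 1 < 2 < 3 < 4 < 5 < 6 < 7 < 8 and write every simplex with vertices in increasing order. Then dim K = 2 and the simplices of K are:

  0-simplices (9): [0], [1], [2], [3], [4], [5], [6], [7], [8]
  1-simplices (27): (27 of them)
  2-simplices (18): [0,1,5], [0,1,6], [0,2,3], [0,2,5], [0,3,4], [0,4,6], [1,2,3], [1,2,6], [1,3,7], [1,5,7], [2,5,8], [2,6,8], [3,4,8], [3,7,8], [4,5,7], [4,5,8], [4,6,7], [6,7,8]

giving chain groups C_0 ≅ Z^9, C_1 ≅ Z^27, C_2 ≅ Z^18.

The boundary map ∂_1: C_1 → C_0 is given by ∂[p,q] = [q] − [p]. For instance
  ∂[2,3] = [3] − [2].
This gives a 9×27 integer matrix of rank 8; reducing to Smith normal form yields diagonal entries (1,1,1,1,1,1,1,1).

Boundary ∂_2: C_2 → C_1 sends each 2-simplex [p,q,r] to [q,r] − [p,r] + [p,q]. For instance
  ∂[1,2,3] = [2,3] − [1,3] + [1,2],
  ∂[0,2,3] = [2,3] − [0,3] + [0,2].
The resulting 27×18 matrix has rank 18, and its Smith normal form has invariant factors (1,1,1,1,1,1,1,1,1,1,1,1,1,1,1,1,1,2).

Reading off H_k = ker ∂_k / im ∂_{k+1}:

  H_1: rank ker ∂_1 − rank ∂_2 = (27 − 8) − 18 = 1, and ∂_2 has invariant factor 2 > 1, so H_1 ≅ Z ⊕ Z/2.

H_1 ≅ Z ⊕ Z/2.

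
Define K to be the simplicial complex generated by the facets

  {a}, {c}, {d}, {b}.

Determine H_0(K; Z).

Fix the vertex order a < b < c < d and write every simplex with vertices in increasing order. Then dim K = 0 and the simplices of K are:

  0-simplices (4): a, b, c, d

so the chain groups are C_0 ≅ Z^4.

From H_k ≅ ker(∂_k) / im(∂_{k+1}) we obtain:

  H_0: rank C_0 − rank ∂_1 = 4 − 0 = 4, and there is no ∂_1, so H_0 = Z^4.

H_0 = Z^4.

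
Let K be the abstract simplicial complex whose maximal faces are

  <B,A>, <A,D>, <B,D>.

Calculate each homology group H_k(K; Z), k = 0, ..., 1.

We work with the vertex ordering A < B < D. The simplices of K, each written with vertices in increasing order, are:

  0-simplices (3): A, B, D
  1-simplices (3): AB, AD, BD

so the chain groups are C_0 ≅ Z^3, C_1 ≅ Z^3.

The boundary map ∂_1: C_1 → C_0 is given by ∂[p,q] = [q] − [p].
As a 3×3 matrix over Z this has rank 2, with invariant factors (1,1).

Reading off H_k = ker ∂_k / im ∂_{k+1}:

  H_0: rank C_0 − rank ∂_1 = 3 − 2 = 1, and the invariant factors of ∂_1 are all 1, so H_0 = Z.
  H_1: rank ker ∂_1 − rank ∂_2 = (3 − 2) − 0 = 1, and there is no ∂_2, so H_1 = Z.

H_0 ≅ Z,  H_1 ≅ Z.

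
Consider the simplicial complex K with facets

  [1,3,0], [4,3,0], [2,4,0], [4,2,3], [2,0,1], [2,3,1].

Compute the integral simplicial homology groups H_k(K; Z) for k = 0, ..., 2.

H_0 = Z,  H_1 = 0,  H_2 = Z.

Take the total order 0 < 1 < 2 < 3 < 4 on the vertex set. Then K (dimension 2) consists of the simplices:

  0-simplices (5): [0], [1], [2], [3], [4]
  1-simplices (9): [0,1], [0,2], [0,3], [0,4], [1,2], [1,3], [2,3], [2,4], [3,4]
  2-simplices (6): [0,1,2], [0,1,3], [0,2,4], [0,3,4], [1,2,3], [2,3,4]

Hence C_0 ≅ Z^5, C_1 ≅ Z^9, C_2 ≅ Z^6.

Boundary ∂_1: C_1 → C_0 maps an edge to its endpoints' difference, ∂[p,q] = q − p.
The resulting 5×9 matrix has rank 4, and its Smith normal form has invariant factors (1,1,1,1).

Boundary ∂_2: C_2 → C_1 acts by ∂[p,q,r] = [q,r] − [p,r] + [p,q]. For instance
  ∂[0,1,2] = [1,2] − [0,2] + [0,1],
  ∂[0,1,3] = [1,3] − [0,3] + [0,1].
The 9×6 boundary matrix has rank 5 and Smith normal form diag(1,1,1,1,1).

From H_k ≅ ker(∂_k) / im(∂_{k+1}) we obtain:

  H_0: rank C_0 − rank ∂_1 = 5 − 4 = 1, and the invariant factors of ∂_1 are all 1, so H_0 = Z.
  H_1: rank ker ∂_1 − rank ∂_2 = (9 − 4) − 5 = 0, and the invariant factors of ∂_2 are all 1, so H_1 = 0.
  H_2: rank ker ∂_2 − rank ∂_3 = (6 − 5) − 0 = 1, and there is no ∂_3, so H_2 = Z.

As a check, the Euler characteristic is 5 − 9 + 6 = 2, which agrees with 1 − 0 + 1 = 2.
(K is a triangulation of the 2-sphere S^2.)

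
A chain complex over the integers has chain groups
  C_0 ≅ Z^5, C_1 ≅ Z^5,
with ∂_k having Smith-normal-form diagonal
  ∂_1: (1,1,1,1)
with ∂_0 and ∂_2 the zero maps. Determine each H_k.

H_0 ≅ Z,  H_1 ≅ Z.

H_0: b_0 = 5 − 0 − 4 = 1; torsion from ∂_1 factors > 1: none. So H_0 ≅ Z.
H_1: b_1 = 5 − 4 − 0 = 1; torsion from ∂_2 factors > 1: none. So H_1 ≅ Z.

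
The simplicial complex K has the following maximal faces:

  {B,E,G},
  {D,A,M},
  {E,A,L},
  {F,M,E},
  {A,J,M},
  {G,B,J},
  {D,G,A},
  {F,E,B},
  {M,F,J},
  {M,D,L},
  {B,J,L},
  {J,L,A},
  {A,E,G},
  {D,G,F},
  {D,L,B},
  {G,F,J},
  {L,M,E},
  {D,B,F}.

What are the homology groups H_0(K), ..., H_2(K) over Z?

Order the vertices as A < B < D < E < F < G < J < L < M. Listing each simplex with vertices in this order, K has dimension 2 with simplices:

  0-simplices (9): A, B, D, E, F, G, J, L, M
  1-simplices (27): AD, AE, AG, AJ, AL, AM, BD, BE, BF, BG, BJ, BL, DF, DG, DL, DM, EF, EG, EL, EM, FG, FJ, FM, GJ, JL, JM, LM
  2-simplices (18): ADG, ADM, AEG, AEL, AJL, AJM, BDF, BDL, BEF, BEG, BGJ, BJL, DFG, DLM, EFM, ELM, FGJ, FJM

so the chain groups are C_0 ≅ Z^9, C_1 ≅ Z^27, C_2 ≅ Z^18.

Boundary ∂_1: C_1 → C_0 sends each edge [p,q] (with p < q) to q − p.
As a 9×27 matrix over Z this has rank 8, with invariant factors (1,1,1,1,1,1,1,1).

∂_2: C_2 → C_1 sends each 2-simplex [p,q,r] to [q,r] − [p,r] + [p,q]. For instance
  ∂BJL = JL − BL + BJ,
  ∂DLM = LM − DM + DL.
As a 27×18 matrix over Z this has rank 18, with invariant factors (1,1,1,1,1,1,1,1,1,1,1,1,1,1,1,1,1,2).

Computing H_k = (kernel of ∂_k) / (image of ∂_{k+1}):

  H_0: rank C_0 − rank ∂_1 = 9 − 8 = 1, and the invariant factors of ∂_1 are all 1, so H_0 ≅ Z.
  H_1: rank ker ∂_1 − rank ∂_2 = (27 − 8) − 18 = 1, and ∂_2 has invariant factor 2 > 1, so H_1 ≅ Z ⊕ Z_2.
  H_2: rank ker ∂_2 − rank ∂_3 = (18 − 18) − 0 = 0, and there is no ∂_3, so H_2 ≅ 0.

(K is a triangulation of the Klein bottle.)

H_0 = Z,  H_1 = Z ⊕ Z_2,  H_2 = 0.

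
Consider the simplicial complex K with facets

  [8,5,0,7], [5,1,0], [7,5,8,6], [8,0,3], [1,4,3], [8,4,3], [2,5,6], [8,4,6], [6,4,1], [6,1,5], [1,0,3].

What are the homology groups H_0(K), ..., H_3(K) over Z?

H_0 ≅ Z,  H_1 = 0,  H_2 ≅ Z,  H_3 = 0.

Take the total order 0 < 1 < 2 < 3 < 4 < 5 < 6 < 7 < 8 on the vertex set. Then K (dimension 3) consists of the simplices:

  0-simplices (9): [0], [1], [2], [3], [4], [5], [6], [7], [8]
  1-simplices (21): [0,1], [0,3], [0,5], [0,7], [0,8], [1,3], [1,4], [1,5], [1,6], [2,5], [2,6], [3,4], [3,8], [4,6], [4,8], [5,6], [5,7], [5,8], [6,7], [6,8], [7,8]
  2-simplices (16): [0,1,3], [0,1,5], [0,3,8], [0,5,7], [0,5,8], [0,7,8], [1,3,4], [1,4,6], [1,5,6], [2,5,6], [3,4,8], [4,6,8], [5,6,7], [5,6,8], [5,7,8], [6,7,8]
  3-simplices (2): [0,5,7,8], [5,6,7,8]

Hence C_0 ≅ Z^9, C_1 ≅ Z^21, C_2 ≅ Z^16, C_3 ≅ Z^2.

∂_1: C_1 → C_0 is given by ∂[p,q] = [q] − [p]. For instance
  ∂[2,6] = [6] − [2].
As a 9×21 matrix over Z this has rank 8, with invariant factors (1,1,1,1,1,1,1,1).

The boundary map ∂_2: C_2 → C_1 maps a triangle to the signed sum of its edges. For instance
  ∂[0,7,8] = [7,8] − [0,8] + [0,7],
  ∂[0,5,7] = [5,7] − [0,7] + [0,5].
The 21×16 boundary matrix has rank 13 and Smith normal form diag(1,1,1,1,1,1,1,1,1,1,1,1,1).

The boundary map ∂_3: C_3 → C_2 sends each 3-simplex σ to the alternating sum Σ_i (−1)^i (σ with its i-th vertex removed). For instance
  ∂[5,6,7,8] = [6,7,8] − [5,7,8] + [5,6,8] − [5,6,7],
  ∂[0,5,7,8] = [5,7,8] − [0,7,8] + [0,5,8] − [0,5,7].
The resulting 16×2 matrix has rank 2, and its Smith normal form has invariant factors (1,1).

Computing H_k = (kernel of ∂_k) / (image of ∂_{k+1}):

  H_0: rank C_0 − rank ∂_1 = 9 − 8 = 1, and the invariant factors of ∂_1 are all 1, so H_0 ≅ Z.
  H_1: rank ker ∂_1 − rank ∂_2 = (21 − 8) − 13 = 0, and the invariant factors of ∂_2 are all 1, so H_1 ≅ 0.
  H_2: rank ker ∂_2 − rank ∂_3 = (16 − 13) − 2 = 1, and the invariant factors of ∂_3 are all 1, so H_2 ≅ Z.
  H_3: rank ker ∂_3 − rank ∂_4 = (2 − 2) − 0 = 0, and there is no ∂_4, so H_3 ≅ 0.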